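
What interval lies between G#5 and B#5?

major third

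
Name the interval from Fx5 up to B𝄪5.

The letter names run F→B, a span of 3 letter steps, so the interval is some kind of fourth.
F## to B## is 6 semitones. A perfect fourth is 5, so 6 makes it augmented.

augmented fourth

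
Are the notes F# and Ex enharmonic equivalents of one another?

F# = pitch class 6 and E## = pitch class 6 — the same pitch class, so they are enharmonic equivalents.

Yes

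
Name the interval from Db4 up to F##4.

Counting letters D–E–F gives a third.
Db→F## = 6 semitones, 2 wider than the major third (4), so doubly augmented.

doubly augmented third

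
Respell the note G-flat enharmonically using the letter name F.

Gb is pitch class 6. The letter F alone is pitch class 5.
To reach pitch class 6 from F requires an offset of +1 semitone, i.e. sharp: F#.

F#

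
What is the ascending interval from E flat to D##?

doubly augmented seventh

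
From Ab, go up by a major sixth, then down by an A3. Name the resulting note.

Dbb

A major sixth up from Ab is F (letter F, 9 semitones up).
An augmented third down from F is Dbb (letter D, 5 semitones down).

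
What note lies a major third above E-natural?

E up a major third is G#, so the target letter is G.
From E, a major third is 4 semitones up: G#.

G#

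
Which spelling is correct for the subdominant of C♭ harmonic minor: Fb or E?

Fb

Each scale degree takes a distinct letter name. Degree 4 of a scale on C must use the letter F.
Fb and E are enharmonically the same pitch, but only Fb uses the letter F, so it is the correct spelling here.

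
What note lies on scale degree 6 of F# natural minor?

Degree 6 takes the letter 5 steps above F, which is D.
In natural minor, degree 6 sits 8 semitones above the tonic. F# + 8 semitones is pitch class 2, spelled on D as D.

D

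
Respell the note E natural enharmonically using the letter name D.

D##

Plain D sits 2 semitones below E, so on the letter D the same pitch needs a double sharp: D##.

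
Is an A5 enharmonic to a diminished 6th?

No

An augmented fifth spans 8 semitones; a diminished sixth spans 7.
The spans differ, so they are not enharmonic equivalents.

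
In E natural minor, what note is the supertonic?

Degree 2 takes the letter 1 step above E, which is F.
In natural minor, degree 2 sits 2 semitones above the tonic. E + 2 semitones is pitch class 6, spelled on F as F#.

F#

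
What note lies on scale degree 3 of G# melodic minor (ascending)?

Degree 3 takes the letter 2 steps above G, which is B.
In melodic minor (ascending), degree 3 sits 3 semitones above the tonic. G# + 3 semitones is pitch class 11, spelled on B as B.

B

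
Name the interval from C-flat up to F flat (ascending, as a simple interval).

The letter names run C→F, a span of 3 letter steps, so the interval is some kind of fourth.
Cb to Fb is 5 semitones. A perfect fourth is 5, so 5 makes it perfect.

perfect fourth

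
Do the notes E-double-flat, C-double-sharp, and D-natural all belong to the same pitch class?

Yes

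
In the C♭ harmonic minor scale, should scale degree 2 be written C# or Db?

Each scale degree takes a distinct letter name. Degree 2 of a scale on C must use the letter D.
Db and C# are enharmonically the same pitch, but only Db uses the letter D, so it is the correct spelling here.

Db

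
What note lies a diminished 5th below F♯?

B#

A fifth below F lands on the letter B.
A diminished fifth spans 6 semitones, so F# moves to pitch class 0. On the letter B that is B#.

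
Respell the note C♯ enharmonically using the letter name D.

Db

Plain D sits 1 semitone above C#, so on the letter D the same pitch needs a flat: Db.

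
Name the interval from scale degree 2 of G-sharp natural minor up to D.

diminished fourth

Scale degree 2 of G# natural minor is A#.
A# up to D: letters A→D make it a fourth; 4 semitones makes it diminished.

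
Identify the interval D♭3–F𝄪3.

Counting letters D–E–F gives a third.
Db→F## = 6 semitones, 2 wider than the major third (4), so doubly augmented.

doubly augmented third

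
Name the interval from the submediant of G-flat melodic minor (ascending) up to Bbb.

The submediant of Gb melodic minor (ascending) is Eb.
Eb up to Bbb: letters E→B make it a fifth; 6 semitones makes it diminished.

diminished fifth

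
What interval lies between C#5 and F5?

Counting letters C–D–E–F gives a fourth.
C#→F = 4 semitones, 1 narrower than the perfect fourth (5), so diminished.

diminished fourth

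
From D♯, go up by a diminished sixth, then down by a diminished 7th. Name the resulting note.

C#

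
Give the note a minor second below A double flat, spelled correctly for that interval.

Gb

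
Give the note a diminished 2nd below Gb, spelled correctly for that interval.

F#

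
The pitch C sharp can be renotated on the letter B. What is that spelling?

B##

C# is pitch class 1. The letter B alone is pitch class 11.
To reach pitch class 1 from B requires an offset of +2 semitones, i.e. double sharp: B##.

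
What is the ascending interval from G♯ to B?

minor third

Counting letters G–A–B gives a third.
G#→B = 3 semitones, 1 narrower than the major third (4), so minor.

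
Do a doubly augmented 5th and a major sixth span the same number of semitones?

Yes

A doubly augmented fifth spans 9 semitones; a major sixth spans 9.
They are enharmonically equivalent.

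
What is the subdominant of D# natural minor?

Degree 4 takes the letter 3 steps above D, which is G.
In natural minor, degree 4 sits 5 semitones above the tonic. D# + 5 semitones is pitch class 8, spelled on G as G#.

G#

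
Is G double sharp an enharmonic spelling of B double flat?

G## = pitch class 9 and Bbb = pitch class 9 — the same pitch class, so they are enharmonic equivalents.

Yes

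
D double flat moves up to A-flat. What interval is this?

Counting letters D–E–F–G–A gives a fifth.
Dbb→Ab = 8 semitones, 1 wider than the perfect fifth (7), so augmented.

augmented fifth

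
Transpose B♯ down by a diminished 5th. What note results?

B down a perfect fifth is E, so the target letter is E.
From B#, a diminished fifth is 6 semitones down: E##.

E##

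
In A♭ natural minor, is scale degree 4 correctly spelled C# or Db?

Db

Each scale degree takes a distinct letter name. Degree 4 of a scale on A must use the letter D.
Db and C# are enharmonically the same pitch, but only Db uses the letter D, so it is the correct spelling here.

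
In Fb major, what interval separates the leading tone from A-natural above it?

augmented fourth

The leading tone of Fb major is Eb.
Eb up to A: letters E→A make it a fourth; 6 semitones makes it augmented.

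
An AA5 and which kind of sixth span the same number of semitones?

major

A doubly augmented fifth spans 9 semitones.
A sixth spanning 9 semitones is major (the major sixth is 9).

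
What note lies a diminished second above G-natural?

A second above G lands on the letter A.
A diminished second spans 0 semitones, so G moves to pitch class 7. On the letter A that is Abb.

Abb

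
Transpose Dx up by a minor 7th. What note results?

D up a major seventh is C#, so the target letter is C.
From D##, a minor seventh is 10 semitones up: C##.

C##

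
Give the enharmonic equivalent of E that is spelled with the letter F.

Fb

E is pitch class 4. The letter F alone is pitch class 5.
To reach pitch class 4 from F requires an offset of -1 semitone, i.e. flat: Fb.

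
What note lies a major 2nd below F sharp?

F down a major second is Eb, so the target letter is E.
From F#, a major second is 2 semitones down: E.

E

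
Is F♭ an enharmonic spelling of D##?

Yes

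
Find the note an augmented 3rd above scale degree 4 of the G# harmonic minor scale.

E##

Scale degree 4 of G# harmonic minor is C#.
An augmented third (5 semitones) above C# lands on the letter E, giving E##.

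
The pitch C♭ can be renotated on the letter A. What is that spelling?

A##

Cb is pitch class 11. The letter A alone is pitch class 9.
To reach pitch class 11 from A requires an offset of +2 semitones, i.e. double sharp: A##.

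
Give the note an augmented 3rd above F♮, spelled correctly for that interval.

A third above F lands on the letter A.
An augmented third spans 5 semitones, so F moves to pitch class 10. On the letter A that is A#.

A#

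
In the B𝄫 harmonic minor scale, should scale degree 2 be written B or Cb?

Each scale degree takes a distinct letter name. Degree 2 of a scale on B must use the letter C.
Cb and B are enharmonically the same pitch, but only Cb uses the letter C, so it is the correct spelling here.

Cb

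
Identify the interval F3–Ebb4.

diminished seventh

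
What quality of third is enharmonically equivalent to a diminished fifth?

doubly augmented

A diminished fifth spans 6 semitones.
A third spanning 6 semitones is doubly augmented (the major third is 4).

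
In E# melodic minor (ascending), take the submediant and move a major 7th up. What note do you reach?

B##

The submediant of E# melodic minor (ascending) is C##.
A major seventh (11 semitones) above C## lands on the letter B, giving B##.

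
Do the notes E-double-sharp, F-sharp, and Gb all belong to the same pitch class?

Yes

E## = pitch class 6 and F# = pitch class 6 and Gb = pitch class 6 — the same pitch class, so they are enharmonic equivalents.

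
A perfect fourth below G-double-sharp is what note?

D##

A fourth below G lands on the letter D.
A perfect fourth spans 5 semitones, so G## moves to pitch class 4. On the letter D that is D##.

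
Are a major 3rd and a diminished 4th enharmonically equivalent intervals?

Yes

A major third spans 4 semitones; a diminished fourth spans 4.
They are enharmonically equivalent.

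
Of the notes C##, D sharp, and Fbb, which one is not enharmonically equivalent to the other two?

In 12-tone equal temperament, enharmonic equivalents share a pitch class. C## is pitch class 2; D# is pitch class 3; Fbb is pitch class 3.
D# and Fbb share pitch class 3, while C## is pitch class 2.

C##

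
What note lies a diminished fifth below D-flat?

G

A fifth below D lands on the letter G.
A diminished fifth spans 6 semitones, so Db moves to pitch class 7. On the letter G that is G.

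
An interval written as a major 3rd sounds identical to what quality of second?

A major third spans 4 semitones.
A second spanning 4 semitones is doubly augmented (the major second is 2).

doubly augmented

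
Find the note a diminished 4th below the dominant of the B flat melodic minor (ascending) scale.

The dominant of Bb melodic minor (ascending) is F.
A diminished fourth (4 semitones) below F lands on the letter C, giving C#.

C#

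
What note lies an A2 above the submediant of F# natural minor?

E#

The submediant of F# natural minor is D.
An augmented second (3 semitones) above D lands on the letter E, giving E#.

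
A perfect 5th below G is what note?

A fifth below G lands on the letter C.
A perfect fifth spans 7 semitones, so G moves to pitch class 0. On the letter C that is C.

C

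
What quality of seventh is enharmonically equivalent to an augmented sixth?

An augmented sixth spans 10 semitones.
A seventh spanning 10 semitones is minor (the major seventh is 11).

minor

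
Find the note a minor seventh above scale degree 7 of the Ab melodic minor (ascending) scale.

F

Scale degree 7 of Ab melodic minor (ascending) is G.
A minor seventh (10 semitones) above G lands on the letter F, giving F.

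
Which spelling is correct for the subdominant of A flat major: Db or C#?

Db

Each scale degree takes a distinct letter name. Degree 4 of a scale on A must use the letter D.
Db and C# are enharmonically the same pitch, but only Db uses the letter D, so it is the correct spelling here.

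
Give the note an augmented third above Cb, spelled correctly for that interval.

A third above C lands on the letter E.
An augmented third spans 5 semitones, so Cb moves to pitch class 4. On the letter E that is E.

E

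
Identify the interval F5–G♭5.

minor second

The letter names run F→G, a span of 1 letter step, so the interval is some kind of second.
F to Gb is 1 semitone. A major second is 2, so 1 makes it minor.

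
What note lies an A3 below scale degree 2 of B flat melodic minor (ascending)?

Scale degree 2 of Bb melodic minor (ascending) is C.
An augmented third (5 semitones) below C lands on the letter A, giving Abb.

Abb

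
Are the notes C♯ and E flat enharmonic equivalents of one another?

No

C# is pitch class 1; Eb is pitch class 3.
The pitch classes differ (1 vs. 3), so they are not enharmonic equivalents.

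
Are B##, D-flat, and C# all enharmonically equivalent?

B## = pitch class 1 and Db = pitch class 1 and C# = pitch class 1 — the same pitch class, so they are enharmonic equivalents.

Yes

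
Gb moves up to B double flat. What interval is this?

minor third

The letter names run G→B, a span of 2 letter steps, so the interval is some kind of third.
Gb to Bbb is 3 semitones. A major third is 4, so 3 makes it minor.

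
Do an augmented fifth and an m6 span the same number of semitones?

An augmented fifth spans 8 semitones; a minor sixth spans 8.
They are enharmonically equivalent.

Yes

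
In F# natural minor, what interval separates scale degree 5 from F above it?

diminished fourth

Scale degree 5 of F# natural minor is C#.
C# up to F: letters C→F make it a fourth; 4 semitones makes it diminished.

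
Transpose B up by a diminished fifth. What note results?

B up a perfect fifth is F#, so the target letter is F.
From B, a diminished fifth is 6 semitones up: F.

F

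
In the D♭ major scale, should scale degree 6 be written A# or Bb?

Bb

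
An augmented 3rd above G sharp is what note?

G up a major third is B, so the target letter is B.
From G#, an augmented third is 5 semitones up: B##.

B##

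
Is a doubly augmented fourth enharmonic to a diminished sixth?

Yes

A doubly augmented fourth spans 7 semitones; a diminished sixth spans 7.
They are enharmonically equivalent.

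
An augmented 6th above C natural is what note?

A sixth above C lands on the letter A.
An augmented sixth spans 10 semitones, so C moves to pitch class 10. On the letter A that is A#.

A#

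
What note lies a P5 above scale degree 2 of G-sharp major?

Scale degree 2 of G# major is A#.
A perfect fifth (7 semitones) above A# lands on the letter E, giving E#.

E#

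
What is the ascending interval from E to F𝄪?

augmented second

The letter names run E→F, a span of 1 letter step, so the interval is some kind of second.
E to F## is 3 semitones. A major second is 2, so 3 makes it augmented.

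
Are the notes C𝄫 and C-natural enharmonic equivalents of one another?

Cbb is pitch class 10; C is pitch class 0.
The pitch classes differ (10 vs. 0), so they are not enharmonic equivalents.

No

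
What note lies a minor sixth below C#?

C down a major sixth is Eb, so the target letter is E.
From C#, a minor sixth is 8 semitones down: E#.

E#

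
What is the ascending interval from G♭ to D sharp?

Counting letters G–A–B–C–D gives a fifth.
Gb→D# = 9 semitones, 2 wider than the perfect fifth (7), so doubly augmented.

doubly augmented fifth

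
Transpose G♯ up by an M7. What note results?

F##

A seventh above G lands on the letter F.
A major seventh spans 11 semitones, so G# moves to pitch class 7. On the letter F that is F##.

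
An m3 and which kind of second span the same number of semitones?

A minor third spans 3 semitones.
A second spanning 3 semitones is augmented (the major second is 2).

augmented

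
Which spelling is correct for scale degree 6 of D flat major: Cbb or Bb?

Each scale degree takes a distinct letter name. Degree 6 of a scale on D must use the letter B.
Bb and Cbb are enharmonically the same pitch, but only Bb uses the letter B, so it is the correct spelling here.

Bb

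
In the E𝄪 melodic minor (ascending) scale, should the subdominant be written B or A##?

Each scale degree takes a distinct letter name. Degree 4 of a scale on E must use the letter A.
A## and B are enharmonically the same pitch, but only A## uses the letter A, so it is the correct spelling here.

A##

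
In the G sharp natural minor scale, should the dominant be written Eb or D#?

D#

Each scale degree takes a distinct letter name. Degree 5 of a scale on G must use the letter D.
D# and Eb are enharmonically the same pitch, but only D# uses the letter D, so it is the correct spelling here.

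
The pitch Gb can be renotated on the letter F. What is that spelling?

F#

Plain F sits 1 semitone below Gb, so on the letter F the same pitch needs a sharp: F#.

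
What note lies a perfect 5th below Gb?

Cb

A fifth below G lands on the letter C.
A perfect fifth spans 7 semitones, so Gb moves to pitch class 11. On the letter C that is Cb.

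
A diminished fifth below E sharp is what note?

A fifth below E lands on the letter A.
A diminished fifth spans 6 semitones, so E# moves to pitch class 11. On the letter A that is A##.

A##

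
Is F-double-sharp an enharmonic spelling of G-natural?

F## is pitch class 7; G is pitch class 7.
All spellings map to pitch class 7, so they are enharmonically equivalent.

Yes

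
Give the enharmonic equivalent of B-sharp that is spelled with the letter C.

Plain C sits at the same pitch as B#, so on the letter C the same pitch needs a natural: C.

C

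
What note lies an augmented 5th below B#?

A fifth below B lands on the letter E.
An augmented fifth spans 8 semitones, so B# moves to pitch class 4. On the letter E that is E.

E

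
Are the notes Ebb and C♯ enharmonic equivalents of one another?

Two spellings are enharmonically equivalent only if they share a pitch class.
Here Ebb → 2, C# → 1; 1 ≠ 2, so they are not.

No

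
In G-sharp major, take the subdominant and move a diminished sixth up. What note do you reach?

Ab

The subdominant of G# major is C#.
A diminished sixth (7 semitones) above C# lands on the letter A, giving Ab.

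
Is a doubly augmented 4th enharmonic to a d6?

Yes

A doubly augmented fourth spans 7 semitones; a diminished sixth spans 7.
They are enharmonically equivalent.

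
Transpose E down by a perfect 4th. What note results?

B

E down a perfect fourth is B, so the target letter is B.
From E, a perfect fourth is 5 semitones down: B.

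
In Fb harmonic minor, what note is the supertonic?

Gb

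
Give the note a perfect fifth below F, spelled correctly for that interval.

A fifth below F lands on the letter B.
A perfect fifth spans 7 semitones, so F moves to pitch class 10. On the letter B that is Bb.

Bb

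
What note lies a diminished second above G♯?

A second above G lands on the letter A.
A diminished second spans 0 semitones, so G# moves to pitch class 8. On the letter A that is Ab.

Ab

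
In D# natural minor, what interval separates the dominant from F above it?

The dominant of D# natural minor is A#.
A# up to F: letters A→F make it a sixth; 7 semitones makes it diminished.

diminished sixth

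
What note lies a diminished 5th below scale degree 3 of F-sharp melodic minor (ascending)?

D#

Scale degree 3 of F# melodic minor (ascending) is A.
A diminished fifth (6 semitones) below A lands on the letter D, giving D#.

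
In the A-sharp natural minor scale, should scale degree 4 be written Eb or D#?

D#

Each scale degree takes a distinct letter name. Degree 4 of a scale on A must use the letter D.
D# and Eb are enharmonically the same pitch, but only D# uses the letter D, so it is the correct spelling here.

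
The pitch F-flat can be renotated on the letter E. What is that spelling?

Fb is pitch class 4. The letter E alone is pitch class 4.
Pitch class 4 on E needs no accidental: E.

E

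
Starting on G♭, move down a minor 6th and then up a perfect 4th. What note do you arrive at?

A minor sixth down from Gb is Bb (letter B, 8 semitones down).
A perfect fourth up from Bb is Eb (letter E, 5 semitones up).

Eb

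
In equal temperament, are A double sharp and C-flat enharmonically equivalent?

Yes

A## = pitch class 11 and Cb = pitch class 11 — the same pitch class, so they are enharmonic equivalents.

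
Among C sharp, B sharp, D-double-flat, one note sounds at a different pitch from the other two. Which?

C#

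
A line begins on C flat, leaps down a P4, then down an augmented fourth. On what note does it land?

Dbb

A perfect fourth down from Cb is Gb (letter G, 5 semitones down).
An augmented fourth down from Gb is Dbb (letter D, 6 semitones down).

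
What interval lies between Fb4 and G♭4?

The letter names run F→G, a span of 1 letter step, so the interval is some kind of second.
Fb to Gb is 2 semitones. A major second is 2, so 2 makes it major.

major second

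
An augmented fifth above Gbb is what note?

A fifth above G lands on the letter D.
An augmented fifth spans 8 semitones, so Gbb moves to pitch class 1. On the letter D that is Db.

Db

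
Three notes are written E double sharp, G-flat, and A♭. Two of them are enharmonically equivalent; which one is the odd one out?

In 12-tone equal temperament, enharmonic equivalents share a pitch class. E## is pitch class 6; Gb is pitch class 6; Ab is pitch class 8.
E## and Gb share pitch class 6, while Ab is pitch class 8.

Ab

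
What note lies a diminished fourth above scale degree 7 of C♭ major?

Scale degree 7 of Cb major is Bb.
A diminished fourth (4 semitones) above Bb lands on the letter E, giving Ebb.

Ebb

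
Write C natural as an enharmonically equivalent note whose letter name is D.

C is pitch class 0. The letter D alone is pitch class 2.
To reach pitch class 0 from D requires an offset of -2 semitones, i.e. double flat: Dbb.

Dbb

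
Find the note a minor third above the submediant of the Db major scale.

Db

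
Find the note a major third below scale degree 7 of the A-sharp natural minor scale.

Scale degree 7 of A# natural minor is G#.
A major third (4 semitones) below G# lands on the letter E, giving E.

E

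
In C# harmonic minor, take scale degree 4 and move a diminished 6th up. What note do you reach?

Db

Scale degree 4 of C# harmonic minor is F#.
A diminished sixth (7 semitones) above F# lands on the letter D, giving Db.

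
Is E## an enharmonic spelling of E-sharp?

E## is pitch class 6; E# is pitch class 5.
The pitch classes differ (6 vs. 5), so they are not enharmonic equivalents.

No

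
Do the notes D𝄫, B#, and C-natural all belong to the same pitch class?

Dbb = pitch class 0 and B# = pitch class 0 and C = pitch class 0 — the same pitch class, so they are enharmonic equivalents.

Yes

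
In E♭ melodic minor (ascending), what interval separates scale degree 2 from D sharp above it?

Scale degree 2 of Eb melodic minor (ascending) is F.
F up to D#: letters F→D make it a sixth; 10 semitones makes it augmented.

augmented sixth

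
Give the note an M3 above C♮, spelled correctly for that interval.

E

A third above C lands on the letter E.
A major third spans 4 semitones, so C moves to pitch class 4. On the letter E that is E.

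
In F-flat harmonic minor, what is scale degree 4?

Bbb

Degree 4 takes the letter 3 steps above F, which is B.
In harmonic minor, degree 4 sits 5 semitones above the tonic. Fb + 5 semitones is pitch class 9, spelled on B as Bbb.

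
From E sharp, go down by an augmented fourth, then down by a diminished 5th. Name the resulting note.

E#

An augmented fourth down from E# is B (letter B, 6 semitones down).
A diminished fifth down from B is E# (letter E, 6 semitones down).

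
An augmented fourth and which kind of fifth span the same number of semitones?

diminished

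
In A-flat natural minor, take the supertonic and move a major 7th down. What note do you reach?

Cb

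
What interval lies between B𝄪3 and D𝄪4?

The letter names run B→D, a span of 2 letter steps, so the interval is some kind of third.
B## to D## is 3 semitones. A major third is 4, so 3 makes it minor.

minor third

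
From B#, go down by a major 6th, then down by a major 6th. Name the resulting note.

A major sixth down from B# is D# (letter D, 9 semitones down).
A major sixth down from D# is F# (letter F, 9 semitones down).

F#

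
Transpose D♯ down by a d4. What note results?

A##

D down a perfect fourth is A, so the target letter is A.
From D#, a diminished fourth is 4 semitones down: A##.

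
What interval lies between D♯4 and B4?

minor sixth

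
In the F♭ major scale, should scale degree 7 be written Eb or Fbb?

Each scale degree takes a distinct letter name. Degree 7 of a scale on F must use the letter E.
Eb and Fbb are enharmonically the same pitch, but only Eb uses the letter E, so it is the correct spelling here.

Eb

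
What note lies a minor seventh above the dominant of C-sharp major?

F#

The dominant of C# major is G#.
A minor seventh (10 semitones) above G# lands on the letter F, giving F#.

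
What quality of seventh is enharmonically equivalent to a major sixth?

A major sixth spans 9 semitones.
A seventh spanning 9 semitones is diminished (the major seventh is 11).

diminished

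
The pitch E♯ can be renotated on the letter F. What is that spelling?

Plain F sits at the same pitch as E#, so on the letter F the same pitch needs a natural: F.

F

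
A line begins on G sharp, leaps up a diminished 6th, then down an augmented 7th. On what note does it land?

A diminished sixth up from G# is Eb (letter E, 7 semitones up).
An augmented seventh down from Eb is Fbb (letter F, 12 semitones down).

Fbb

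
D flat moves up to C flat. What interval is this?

minor seventh

The letter names run D→C, a span of 6 letter steps, so the interval is some kind of seventh.
Db to Cb is 10 semitones. A major seventh is 11, so 10 makes it minor.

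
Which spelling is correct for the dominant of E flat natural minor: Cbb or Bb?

Bb

Each scale degree takes a distinct letter name. Degree 5 of a scale on E must use the letter B.
Bb and Cbb are enharmonically the same pitch, but only Bb uses the letter B, so it is the correct spelling here.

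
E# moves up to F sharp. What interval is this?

The letter names run E→F, a span of 1 letter step, so the interval is some kind of second.
E# to F# is 1 semitone. A major second is 2, so 1 makes it minor.

minor second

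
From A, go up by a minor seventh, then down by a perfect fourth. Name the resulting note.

D

A minor seventh up from A is G (letter G, 10 semitones up).
A perfect fourth down from G is D (letter D, 5 semitones down).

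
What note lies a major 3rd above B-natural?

D#

B up a major third is D#, so the target letter is D.
From B, a major third is 4 semitones up: D#.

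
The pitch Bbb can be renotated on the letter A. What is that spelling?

A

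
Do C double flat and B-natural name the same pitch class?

No

Cbb is pitch class 10; B is pitch class 11.
The pitch classes differ (10 vs. 11), so they are not enharmonic equivalents.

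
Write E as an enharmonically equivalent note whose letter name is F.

Fb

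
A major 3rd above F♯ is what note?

A#

A third above F lands on the letter A.
A major third spans 4 semitones, so F# moves to pitch class 10. On the letter A that is A#.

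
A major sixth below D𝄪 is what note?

F##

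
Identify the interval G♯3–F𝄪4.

Counting letters G–A–B–C–D–E–F gives a seventh.
G#→F## = 11 semitones, exactly the major seventh.

major seventh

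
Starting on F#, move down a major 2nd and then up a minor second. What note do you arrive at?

F

A major second down from F# is E (letter E, 2 semitones down).
A minor second up from E is F (letter F, 1 semitone up).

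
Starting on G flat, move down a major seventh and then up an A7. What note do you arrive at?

G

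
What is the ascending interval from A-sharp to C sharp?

minor third

The letter names run A→C, a span of 2 letter steps, so the interval is some kind of third.
A# to C# is 3 semitones. A major third is 4, so 3 makes it minor.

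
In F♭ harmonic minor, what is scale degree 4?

Bbb

Degree 4 takes the letter 3 steps above F, which is B.
In harmonic minor, degree 4 sits 5 semitones above the tonic. Fb + 5 semitones is pitch class 9, spelled on B as Bbb.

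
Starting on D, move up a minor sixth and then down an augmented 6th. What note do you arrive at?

A minor sixth up from D is Bb (letter B, 8 semitones up).
An augmented sixth down from Bb is Dbb (letter D, 10 semitones down).

Dbb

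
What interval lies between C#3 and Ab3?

The letter names run C→A, a span of 5 letter steps, so the interval is some kind of sixth.
C# to Ab is 7 semitones. A major sixth is 9, so 7 makes it diminished.

diminished sixth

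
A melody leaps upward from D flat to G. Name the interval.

augmented fourth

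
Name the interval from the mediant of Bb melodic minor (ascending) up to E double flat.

minor second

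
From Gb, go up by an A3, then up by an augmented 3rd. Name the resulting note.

D##

An augmented third up from Gb is B (letter B, 5 semitones up).
An augmented third up from B is D## (letter D, 5 semitones up).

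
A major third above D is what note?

D up a major third is F#, so the target letter is F.
From D, a major third is 4 semitones up: F#.

F#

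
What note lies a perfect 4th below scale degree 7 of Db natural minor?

Scale degree 7 of Db natural minor is Cb.
A perfect fourth (5 semitones) below Cb lands on the letter G, giving Gb.

Gb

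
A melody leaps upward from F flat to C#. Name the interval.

The letter names run F→C, a span of 4 letter steps, so the interval is some kind of fifth.
Fb to C# is 9 semitones. A perfect fifth is 7, so 9 makes it doubly augmented.

doubly augmented fifth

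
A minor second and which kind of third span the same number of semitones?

doubly diminished

A minor second spans 1 semitone.
A third spanning 1 semitone is doubly diminished (the major third is 4).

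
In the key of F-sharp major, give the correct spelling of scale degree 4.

The F# major scale runs F# G# A# B C# D# E#.
Degree 4 is B.

B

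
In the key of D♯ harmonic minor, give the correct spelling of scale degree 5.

Degree 5 takes the letter 4 steps above D, which is A.
In harmonic minor, degree 5 sits 7 semitones above the tonic. D# + 7 semitones is pitch class 10, spelled on A as A#.

A#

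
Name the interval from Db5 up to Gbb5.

diminished fourth

Counting letters D–E–F–G gives a fourth.
Db→Gbb = 4 semitones, 1 narrower than the perfect fourth (5), so diminished.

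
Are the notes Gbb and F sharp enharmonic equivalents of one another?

Two spellings are enharmonically equivalent only if they share a pitch class.
Here Gbb → 5, F# → 6; 5 ≠ 6, so they are not.

No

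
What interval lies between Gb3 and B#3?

Counting letters G–A–B gives a third.
Gb→B# = 6 semitones, 2 wider than the major third (4), so doubly augmented.

doubly augmented third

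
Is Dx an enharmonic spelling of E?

Yes

D## = pitch class 4 and E = pitch class 4 — the same pitch class, so they are enharmonic equivalents.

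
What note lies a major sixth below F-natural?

F down a major sixth is Ab, so the target letter is A.
From F, a major sixth is 9 semitones down: Ab.

Ab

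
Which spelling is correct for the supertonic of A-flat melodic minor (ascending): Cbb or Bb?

Each scale degree takes a distinct letter name. Degree 2 of a scale on A must use the letter B.
Bb and Cbb are enharmonically the same pitch, but only Bb uses the letter B, so it is the correct spelling here.

Bb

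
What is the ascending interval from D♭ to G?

augmented fourth

The letter names run D→G, a span of 3 letter steps, so the interval is some kind of fourth.
Db to G is 6 semitones. A perfect fourth is 5, so 6 makes it augmented.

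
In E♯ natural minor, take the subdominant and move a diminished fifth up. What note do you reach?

The subdominant of E# natural minor is A#.
A diminished fifth (6 semitones) above A# lands on the letter E, giving E.

E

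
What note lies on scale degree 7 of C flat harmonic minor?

Degree 7 takes the letter 6 steps above C, which is B.
In harmonic minor, degree 7 sits 11 semitones above the tonic. Cb + 11 semitones is pitch class 10, spelled on B as Bb.

Bb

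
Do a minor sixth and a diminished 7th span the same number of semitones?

A minor sixth spans 8 semitones; a diminished seventh spans 9.
The spans differ, so they are not enharmonic equivalents.

No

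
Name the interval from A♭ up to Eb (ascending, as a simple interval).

perfect fifth

The letter names run A→E, a span of 4 letter steps, so the interval is some kind of fifth.
Ab to Eb is 7 semitones. A perfect fifth is 7, so 7 makes it perfect.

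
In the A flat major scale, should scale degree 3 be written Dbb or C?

Each scale degree takes a distinct letter name. Degree 3 of a scale on A must use the letter C.
C and Dbb are enharmonically the same pitch, but only C uses the letter C, so it is the correct spelling here.

C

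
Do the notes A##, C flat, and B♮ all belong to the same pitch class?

A## = pitch class 11 and Cb = pitch class 11 and B = pitch class 11 — the same pitch class, so they are enharmonic equivalents.

Yes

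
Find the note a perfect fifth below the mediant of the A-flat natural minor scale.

The mediant of Ab natural minor is Cb.
A perfect fifth (7 semitones) below Cb lands on the letter F, giving Fb.

Fb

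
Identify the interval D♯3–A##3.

Counting letters D–E–F–G–A gives a fifth.
D#→A## = 8 semitones, 1 wider than the perfect fifth (7), so augmented.

augmented fifth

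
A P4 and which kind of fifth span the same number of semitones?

doubly diminished

A perfect fourth spans 5 semitones.
A fifth spanning 5 semitones is doubly diminished (the perfect fifth is 7).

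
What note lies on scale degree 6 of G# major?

E#

The G# major scale runs G# A# B# C# D# E# F##.
Degree 6 is E#.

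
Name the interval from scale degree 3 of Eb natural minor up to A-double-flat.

minor second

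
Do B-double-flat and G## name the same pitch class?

Bbb = pitch class 9 and G## = pitch class 9 — the same pitch class, so they are enharmonic equivalents.

Yes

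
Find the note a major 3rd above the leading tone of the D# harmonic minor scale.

E##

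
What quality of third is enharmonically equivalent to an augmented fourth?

An augmented fourth spans 6 semitones.
A third spanning 6 semitones is doubly augmented (the major third is 4).

doubly augmented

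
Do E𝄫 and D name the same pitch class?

Ebb is pitch class 2; D is pitch class 2.
All spellings map to pitch class 2, so they are enharmonically equivalent.

Yes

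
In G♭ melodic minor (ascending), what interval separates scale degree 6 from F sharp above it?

augmented second

Scale degree 6 of Gb melodic minor (ascending) is Eb.
Eb up to F#: letters E→F make it a second; 3 semitones makes it augmented.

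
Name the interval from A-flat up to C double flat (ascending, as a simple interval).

Counting letters A–B–C gives a third.
Ab→Cbb = 2 semitones, 2 narrower than the major third (4), so diminished.

diminished third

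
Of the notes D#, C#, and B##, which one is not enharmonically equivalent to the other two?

In 12-tone equal temperament, enharmonic equivalents share a pitch class. D# is pitch class 3; C# is pitch class 1; B## is pitch class 1.
C# and B## share pitch class 1, while D# is pitch class 3.

D#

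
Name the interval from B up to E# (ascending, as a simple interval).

The letter names run B→E, a span of 3 letter steps, so the interval is some kind of fourth.
B to E# is 6 semitones. A perfect fourth is 5, so 6 makes it augmented.

augmented fourth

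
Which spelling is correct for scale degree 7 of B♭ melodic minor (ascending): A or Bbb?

Each scale degree takes a distinct letter name. Degree 7 of a scale on B must use the letter A.
A and Bbb are enharmonically the same pitch, but only A uses the letter A, so it is the correct spelling here.

A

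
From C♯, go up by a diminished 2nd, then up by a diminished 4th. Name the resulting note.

Gbb

A diminished second up from C# is Db (letter D, 0 semitones up).
A diminished fourth up from Db is Gbb (letter G, 4 semitones up).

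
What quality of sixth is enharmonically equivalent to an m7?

augmented

A minor seventh spans 10 semitones.
A sixth spanning 10 semitones is augmented (the major sixth is 9).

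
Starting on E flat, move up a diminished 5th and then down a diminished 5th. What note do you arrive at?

Eb

A diminished fifth up from Eb is Bbb (letter B, 6 semitones up).
A diminished fifth down from Bbb is Eb (letter E, 6 semitones down).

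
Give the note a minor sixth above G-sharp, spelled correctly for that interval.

E

A sixth above G lands on the letter E.
A minor sixth spans 8 semitones, so G# moves to pitch class 4. On the letter E that is E.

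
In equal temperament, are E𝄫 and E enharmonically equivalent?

No

Two spellings are enharmonically equivalent only if they share a pitch class.
Here Ebb → 2, E → 4; 2 ≠ 4, so they are not.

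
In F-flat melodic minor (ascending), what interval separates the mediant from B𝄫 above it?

major second

The mediant of Fb melodic minor (ascending) is Abb.
Abb up to Bbb: letters A→B make it a second; 2 semitones makes it major.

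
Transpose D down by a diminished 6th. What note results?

F##

A sixth below D lands on the letter F.
A diminished sixth spans 7 semitones, so D moves to pitch class 7. On the letter F that is F##.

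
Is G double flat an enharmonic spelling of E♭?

Two spellings are enharmonically equivalent only if they share a pitch class.
Here Gbb → 5, Eb → 3; 3 ≠ 5, so they are not.

No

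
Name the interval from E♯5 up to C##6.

The letter names run E→C, a span of 5 letter steps, so the interval is some kind of sixth.
E# to C## is 9 semitones. A major sixth is 9, so 9 makes it major.

major sixth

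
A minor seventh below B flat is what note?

C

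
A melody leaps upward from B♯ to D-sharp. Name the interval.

minor third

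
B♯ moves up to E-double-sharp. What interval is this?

The letter names run B→E, a span of 3 letter steps, so the interval is some kind of fourth.
B# to E## is 6 semitones. A perfect fourth is 5, so 6 makes it augmented.

augmented fourth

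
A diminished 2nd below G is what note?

G down a major second is F, so the target letter is F.
From G, a diminished second is 0 semitones down: F##.

F##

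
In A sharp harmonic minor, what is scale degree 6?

F#

Degree 6 takes the letter 5 steps above A, which is F.
In harmonic minor, degree 6 sits 8 semitones above the tonic. A# + 8 semitones is pitch class 6, spelled on F as F#.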